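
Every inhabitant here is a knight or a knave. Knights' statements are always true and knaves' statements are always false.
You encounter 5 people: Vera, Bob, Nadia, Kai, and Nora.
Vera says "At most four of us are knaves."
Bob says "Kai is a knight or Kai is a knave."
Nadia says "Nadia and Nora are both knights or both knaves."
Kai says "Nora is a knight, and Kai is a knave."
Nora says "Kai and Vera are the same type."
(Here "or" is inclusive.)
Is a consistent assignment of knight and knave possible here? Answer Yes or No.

No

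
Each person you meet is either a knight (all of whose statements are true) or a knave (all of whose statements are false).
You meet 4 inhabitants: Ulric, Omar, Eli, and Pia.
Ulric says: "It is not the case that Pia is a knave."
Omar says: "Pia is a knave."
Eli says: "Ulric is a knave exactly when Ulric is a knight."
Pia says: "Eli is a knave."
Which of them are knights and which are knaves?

Knights: Ulric and Pia. Knaves: Omar and Eli.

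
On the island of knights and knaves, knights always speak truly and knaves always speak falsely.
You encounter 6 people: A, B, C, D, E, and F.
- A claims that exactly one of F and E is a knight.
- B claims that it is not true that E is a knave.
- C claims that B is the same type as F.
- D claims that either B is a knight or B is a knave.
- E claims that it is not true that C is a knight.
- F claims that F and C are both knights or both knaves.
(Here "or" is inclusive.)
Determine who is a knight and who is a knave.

Knights: C and D. Knaves: A, B, E, and F.

Since A is a knave, "exactly one of F and E is a knight" needs to be false, which holds.
B is a knave, and the claim "it is not true that E is a knave" is indeed false.
As a knight, C's statement "B is the same type as F" should be true; it is.
D is a knight; "either B is a knight or B is a knave" is true, as required.
Since E is a knave, "it is not true that C is a knight" needs to be false, which holds.
F is a knave, so "F and C are both knights or both knaves" must be false — and it is.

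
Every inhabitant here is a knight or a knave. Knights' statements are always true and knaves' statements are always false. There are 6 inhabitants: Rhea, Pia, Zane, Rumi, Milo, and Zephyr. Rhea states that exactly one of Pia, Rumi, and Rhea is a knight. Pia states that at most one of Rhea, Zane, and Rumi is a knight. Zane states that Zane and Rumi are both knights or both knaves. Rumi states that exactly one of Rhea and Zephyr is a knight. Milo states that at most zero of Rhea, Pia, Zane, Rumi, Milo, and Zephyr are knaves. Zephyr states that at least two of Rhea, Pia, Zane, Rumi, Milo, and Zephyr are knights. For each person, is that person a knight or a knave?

Rhea (knave): "exactly one of Pia, Rumi, and Rhea is a knight" — false. ✓
As a knight, Pia's statement "at most one of Rhea, Zane, and Rumi is a knight" should be true; it is.
Since Zane is a knave, "Zane and Rumi are both knights or both knaves" needs to be false, which holds.
As a knight, Rumi's statement "exactly one of Rhea and Zephyr is a knight" should be true; it is.
Milo is a knave, so "at most zero of Rhea, Pia, Zane, Rumi, Milo, and Zephyr are knaves" must be false — and it is.
Since Zephyr is a knight, "at least two of Rhea, Pia, Zane, Rumi, Milo, and Zephyr are knights" needs to be true, which holds.

Rhea is a knave, Pia is a knight, Zane is a knave, Rumi is a knight, Milo is a knave, and Zephyr is a knight.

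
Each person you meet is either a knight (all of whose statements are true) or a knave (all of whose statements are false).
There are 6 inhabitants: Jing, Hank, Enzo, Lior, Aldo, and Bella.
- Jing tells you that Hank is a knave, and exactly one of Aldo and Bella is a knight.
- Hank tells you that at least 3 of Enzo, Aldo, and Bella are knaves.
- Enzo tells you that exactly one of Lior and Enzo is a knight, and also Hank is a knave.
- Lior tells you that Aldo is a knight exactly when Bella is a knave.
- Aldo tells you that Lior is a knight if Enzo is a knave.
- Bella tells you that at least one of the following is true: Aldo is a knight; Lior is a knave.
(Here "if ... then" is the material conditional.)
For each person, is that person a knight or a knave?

Jing is a knave, Hank is a knave, Enzo is a knight, Lior is a knave, Aldo is a knight, and Bella is a knight.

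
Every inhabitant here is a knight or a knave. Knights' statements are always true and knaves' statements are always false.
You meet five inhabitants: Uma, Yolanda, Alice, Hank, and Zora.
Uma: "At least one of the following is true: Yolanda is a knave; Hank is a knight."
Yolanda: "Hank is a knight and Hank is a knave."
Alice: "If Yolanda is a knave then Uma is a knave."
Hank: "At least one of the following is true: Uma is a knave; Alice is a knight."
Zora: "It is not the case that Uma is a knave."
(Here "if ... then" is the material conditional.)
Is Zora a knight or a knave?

Zora is a knight.

Consistent assignments: {Uma=knight, Yolanda=knave, Alice=knave, Hank=knave, Zora=knight}
In every consistent assignment, Zora is a knight.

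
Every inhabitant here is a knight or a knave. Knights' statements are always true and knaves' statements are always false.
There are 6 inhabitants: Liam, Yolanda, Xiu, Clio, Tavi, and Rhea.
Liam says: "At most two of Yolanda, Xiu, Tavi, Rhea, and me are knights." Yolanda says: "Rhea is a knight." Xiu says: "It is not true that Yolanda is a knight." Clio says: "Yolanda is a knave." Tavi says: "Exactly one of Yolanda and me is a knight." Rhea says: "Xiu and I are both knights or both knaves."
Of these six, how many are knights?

3

The unique consistent assignment is Liam=knight, Yolanda=knave, Xiu=knight, Clio=knight, Tavi=knave, Rhea=knave.
That has 3 knights.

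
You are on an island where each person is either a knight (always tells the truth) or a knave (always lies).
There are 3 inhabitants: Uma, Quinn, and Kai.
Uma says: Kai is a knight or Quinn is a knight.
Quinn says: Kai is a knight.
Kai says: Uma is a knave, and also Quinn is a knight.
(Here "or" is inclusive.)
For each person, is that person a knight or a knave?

Uma is a knave, Quinn is a knave, and Kai is a knave.

Suppose Uma is a knight. Then Uma's statement "Kai is a knight or Quinn is a knight" would have to be true. Checking the 4 ways to assign the others, none is consistent with every speaker.
(For instance, with Quinn=knave, Kai=knave, Uma's claim "Kai is a knight or Quinn is a knight" comes out false where it would need to be true.)
So Uma must be a knave, making "Kai is a knight or Quinn is a knight" false. Taking Uma=knave, Quinn=knave, Kai=knave, each remaining statement checks out:
  Quinn (knave): "Kai is a knight" — false. ✓
  Kai (knave): "Uma is a knave, and also Quinn is a knight" — false. ✓
This is the unique consistent assignment.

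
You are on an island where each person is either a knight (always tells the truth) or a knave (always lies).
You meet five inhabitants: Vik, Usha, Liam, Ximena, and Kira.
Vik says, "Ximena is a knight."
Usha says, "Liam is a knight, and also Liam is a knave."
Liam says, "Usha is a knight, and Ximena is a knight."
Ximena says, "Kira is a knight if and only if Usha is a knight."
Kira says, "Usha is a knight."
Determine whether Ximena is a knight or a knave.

Ximena is a knight.

Consistent assignments: {Vik=knight, Usha=knave, Liam=knave, Ximena=knight, Kira=knave}
In every consistent assignment, Ximena is a knight.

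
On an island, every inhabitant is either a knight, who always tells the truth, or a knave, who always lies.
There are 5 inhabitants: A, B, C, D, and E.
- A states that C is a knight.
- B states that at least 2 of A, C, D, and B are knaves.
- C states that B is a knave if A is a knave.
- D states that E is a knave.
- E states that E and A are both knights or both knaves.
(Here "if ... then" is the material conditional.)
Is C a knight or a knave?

C is a knight.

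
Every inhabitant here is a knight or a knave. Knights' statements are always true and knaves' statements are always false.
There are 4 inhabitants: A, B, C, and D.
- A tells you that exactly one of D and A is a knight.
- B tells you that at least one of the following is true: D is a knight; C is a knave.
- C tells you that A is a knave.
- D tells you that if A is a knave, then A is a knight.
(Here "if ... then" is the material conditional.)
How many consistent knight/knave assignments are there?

1

Consistent assignments:
  A=knave, B=knave, C=knight, D=knave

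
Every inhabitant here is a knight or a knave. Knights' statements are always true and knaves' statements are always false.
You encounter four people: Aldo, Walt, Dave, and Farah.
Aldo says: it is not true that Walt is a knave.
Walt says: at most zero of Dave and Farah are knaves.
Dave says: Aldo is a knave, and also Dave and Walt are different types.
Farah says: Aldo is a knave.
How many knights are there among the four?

1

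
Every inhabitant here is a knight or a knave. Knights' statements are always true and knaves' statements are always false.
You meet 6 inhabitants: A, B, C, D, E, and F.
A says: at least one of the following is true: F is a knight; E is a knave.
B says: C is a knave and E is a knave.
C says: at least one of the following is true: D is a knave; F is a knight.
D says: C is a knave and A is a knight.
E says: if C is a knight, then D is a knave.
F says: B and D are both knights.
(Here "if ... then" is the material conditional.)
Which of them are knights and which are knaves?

A is a knave, B is a knave, C is a knight, D is a knave, E is a knight, and F is a knave.

A is a knave, and the claim "at least one of the following is true: F is a knight; E is a knave" is indeed false.
B (knave): "C is a knave and E is a knave" — false. ✓
C is a knight, and the claim "at least one of the following is true: D is a knave; F is a knight" is indeed True.
D is a knave, so "C is a knave and A is a knight" must be false — and it is.
E is a knight; "if C is a knight, then D is a knave" is True, as required.
F is a knave, so "B and D are both knights" must be false — and it is.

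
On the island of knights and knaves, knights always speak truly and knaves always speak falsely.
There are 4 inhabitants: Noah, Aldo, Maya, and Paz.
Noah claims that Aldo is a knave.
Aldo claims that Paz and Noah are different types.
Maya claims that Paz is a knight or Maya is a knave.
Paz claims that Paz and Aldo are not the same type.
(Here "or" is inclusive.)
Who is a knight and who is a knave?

Noah is a knight, so "Aldo is a knave" must be True — and it is.
As a knave, Aldo's statement "Paz and Noah are different types" should be False; it is.
Maya (knight): "Paz is a knight or Maya is a knave" — True. ✓
Since Paz is a knight, "Paz and Aldo are not the same type" needs to be True, which holds.

Noah is a knight, Aldo is a knave, Maya is a knight, and Paz is a knight.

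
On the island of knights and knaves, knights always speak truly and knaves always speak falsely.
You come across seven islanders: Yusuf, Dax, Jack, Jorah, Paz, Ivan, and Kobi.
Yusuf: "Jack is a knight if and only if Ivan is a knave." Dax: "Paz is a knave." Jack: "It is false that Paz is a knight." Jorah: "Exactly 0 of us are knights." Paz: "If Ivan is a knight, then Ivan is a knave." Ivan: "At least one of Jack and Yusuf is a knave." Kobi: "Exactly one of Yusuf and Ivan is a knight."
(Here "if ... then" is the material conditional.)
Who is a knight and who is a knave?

Since Yusuf is a knave, "Jack is a knight if and only if Ivan is a knave" needs to be false, which holds.
Dax is a knight; "Paz is a knave" is true, as required.
Jack is a knight, so "it is false that Paz is a knight" must be true — and it is.
Jorah is a knave; "exactly 0 of us are knights" is false, as required.
Paz is a knave, so "if Ivan is a knight, then Ivan is a knave" must be false — and it is.
Ivan (knight): "at least one of Jack and Yusuf is a knave" — true. ✓
Kobi is a knight; "exactly one of Yusuf and Ivan is a knight" is true, as required.

Yusuf is a knave, Dax is a knight, Jack is a knight, Jorah is a knave, Paz is a knave, Ivan is a knight, and Kobi is a knight.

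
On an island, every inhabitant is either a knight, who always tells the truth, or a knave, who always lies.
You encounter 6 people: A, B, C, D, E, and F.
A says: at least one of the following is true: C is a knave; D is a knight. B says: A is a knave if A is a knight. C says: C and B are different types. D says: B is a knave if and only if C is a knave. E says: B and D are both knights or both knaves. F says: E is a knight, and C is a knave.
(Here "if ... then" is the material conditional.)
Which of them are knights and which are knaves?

A is a knight, B is a knave, C is a knave, D is a knight, E is a knave, and F is a knave.

A is a knight; "at least one of the following is true: C is a knave; D is a knight" is True, as required.
Since B is a knave, "A is a knave if A is a knight" needs to be false, which holds.
As a knave, C's statement "C and B are different types" should be false; it is.
Since D is a knight, "B is a knave if and only if C is a knave" needs to be True, which holds.
Since E is a knave, "B and D are both knights or both knaves" needs to be false, which holds.
F is a knave, and the claim "E is a knight, and C is a knave" is indeed false.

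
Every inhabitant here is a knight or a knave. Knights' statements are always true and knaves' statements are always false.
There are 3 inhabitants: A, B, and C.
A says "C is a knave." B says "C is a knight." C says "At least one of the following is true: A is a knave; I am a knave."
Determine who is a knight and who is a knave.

A is a knave; "C is a knave" is false, as required.
As a knight, B's statement "C is a knight" should be True; it is.
C (knight): "at least one of the following is true: A is a knave; I am a knave" — True. ✓

Knights: B and C. Knaves: A.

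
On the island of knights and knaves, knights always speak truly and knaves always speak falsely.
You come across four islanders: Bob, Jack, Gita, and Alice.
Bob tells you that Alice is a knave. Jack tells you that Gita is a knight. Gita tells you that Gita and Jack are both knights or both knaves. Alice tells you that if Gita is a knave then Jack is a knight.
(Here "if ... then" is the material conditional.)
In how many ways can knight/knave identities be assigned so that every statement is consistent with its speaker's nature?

1

Consistent assignments:
  Bob=knave, Jack=knight, Gita=knight, Alice=knight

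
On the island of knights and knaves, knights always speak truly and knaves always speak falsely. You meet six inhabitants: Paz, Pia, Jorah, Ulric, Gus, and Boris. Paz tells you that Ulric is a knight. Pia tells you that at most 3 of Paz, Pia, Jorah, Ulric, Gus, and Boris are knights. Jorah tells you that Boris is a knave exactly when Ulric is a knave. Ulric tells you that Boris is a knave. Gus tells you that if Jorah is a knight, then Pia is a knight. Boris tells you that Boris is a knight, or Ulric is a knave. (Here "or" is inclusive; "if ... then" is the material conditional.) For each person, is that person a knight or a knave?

Knights: Pia, Gus, and Boris. Knaves: Paz, Jorah, and Ulric.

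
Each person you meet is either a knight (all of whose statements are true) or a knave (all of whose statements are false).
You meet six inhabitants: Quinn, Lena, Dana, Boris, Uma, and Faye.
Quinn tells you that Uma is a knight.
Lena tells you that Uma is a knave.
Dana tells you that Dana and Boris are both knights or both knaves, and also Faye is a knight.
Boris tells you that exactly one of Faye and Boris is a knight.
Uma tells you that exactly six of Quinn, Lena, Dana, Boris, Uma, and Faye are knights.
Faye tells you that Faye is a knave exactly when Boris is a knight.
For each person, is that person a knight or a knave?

As a knave, Quinn's statement "Uma is a knight" should be false; it is.
Lena is a knight; "Uma is a knave" is true, as required.
Since Dana is a knave, "Dana and Boris are both knights or both knaves, and also Faye is a knight" needs to be false, which holds.
As a knave, Boris's statement "exactly one of Faye and Boris is a knight" should be false; it is.
As a knave, Uma's statement "exactly six of Quinn, Lena, Dana, Boris, Uma, and Faye are knights" should be false; it is.
Faye is a knave; "Faye is a knave exactly when Boris is a knight" is false, as required.

Quinn is a knave, Lena is a knight, Dana is a knave, Boris is a knave, Uma is a knave, and Faye is a knave.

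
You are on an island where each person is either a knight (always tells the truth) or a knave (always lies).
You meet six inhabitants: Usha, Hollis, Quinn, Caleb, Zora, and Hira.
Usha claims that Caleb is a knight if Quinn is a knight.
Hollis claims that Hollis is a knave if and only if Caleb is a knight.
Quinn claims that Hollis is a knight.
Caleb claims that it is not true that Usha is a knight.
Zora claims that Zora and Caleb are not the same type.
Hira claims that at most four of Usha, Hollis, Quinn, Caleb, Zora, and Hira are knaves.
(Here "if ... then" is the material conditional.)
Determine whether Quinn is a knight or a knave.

Quinn is a knave.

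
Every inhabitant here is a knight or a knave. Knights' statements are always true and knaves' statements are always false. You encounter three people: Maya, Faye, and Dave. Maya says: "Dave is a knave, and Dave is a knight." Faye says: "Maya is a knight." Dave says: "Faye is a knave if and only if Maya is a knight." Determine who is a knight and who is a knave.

Maya is a knave, Faye is a knave, and Dave is a knave.

Suppose Maya is a knight. Then Maya's statement "Dave is a knave, and Dave is a knight" would have to be true. Checking the 4 ways to assign the others, none is consistent with every speaker.
(For instance, with Faye=knave, Dave=knave, Maya's claim "Dave is a knave, and Dave is a knight" comes out false where it would need to be true.)
So Maya must be a knave, making "Dave is a knave, and Dave is a knight" false. Taking Maya=knave, Faye=knave, Dave=knave, each remaining statement checks out:
  Faye (knave): "Maya is a knight" — false. ✓
  Dave (knave): "Faye is a knave if and only if Maya is a knight" — false. ✓
This is the unique consistent assignment.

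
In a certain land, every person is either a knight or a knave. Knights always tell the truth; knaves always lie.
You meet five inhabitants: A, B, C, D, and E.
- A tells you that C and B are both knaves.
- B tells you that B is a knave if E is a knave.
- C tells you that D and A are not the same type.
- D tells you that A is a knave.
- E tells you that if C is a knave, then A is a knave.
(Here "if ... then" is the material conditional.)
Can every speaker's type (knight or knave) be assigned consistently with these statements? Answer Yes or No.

One consistent assignment: A=knave, B=knight, C=knight, D=knight, E=knight.

Yes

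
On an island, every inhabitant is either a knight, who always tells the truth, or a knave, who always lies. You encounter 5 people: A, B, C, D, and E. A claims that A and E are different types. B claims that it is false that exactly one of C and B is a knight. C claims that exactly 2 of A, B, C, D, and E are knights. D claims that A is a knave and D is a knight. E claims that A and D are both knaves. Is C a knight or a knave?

Consistent assignments: {A=knight, B=knave, C=knight, D=knave, E=knave}; {A=knave, B=knave, C=knight, D=knight, E=knave}
In every consistent assignment, C is a knight.

C is a knight.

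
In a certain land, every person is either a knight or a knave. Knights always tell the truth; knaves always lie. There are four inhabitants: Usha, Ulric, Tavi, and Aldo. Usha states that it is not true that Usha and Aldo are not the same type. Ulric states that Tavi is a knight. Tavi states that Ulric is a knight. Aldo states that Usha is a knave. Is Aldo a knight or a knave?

Aldo is a knight.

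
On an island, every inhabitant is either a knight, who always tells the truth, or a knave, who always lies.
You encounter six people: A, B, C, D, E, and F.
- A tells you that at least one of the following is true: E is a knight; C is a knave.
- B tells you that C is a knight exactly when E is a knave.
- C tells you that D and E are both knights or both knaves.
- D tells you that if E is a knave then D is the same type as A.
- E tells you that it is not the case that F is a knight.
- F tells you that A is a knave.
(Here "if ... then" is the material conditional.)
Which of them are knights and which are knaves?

As a knight, A's statement "at least one of the following is true: E is a knight; C is a knave" should be true; it is.
As a knave, B's statement "C is a knight exactly when E is a knave" should be false; it is.
C (knight): "D and E are both knights or both knaves" — true. ✓
D is a knight, and the claim "if E is a knave then D is the same type as A" is indeed true.
Since E is a knight, "it is not the case that F is a knight" needs to be true, which holds.
F is a knave, and the claim "A is a knave" is indeed false.

Knights: A, C, D, and E. Knaves: B and F.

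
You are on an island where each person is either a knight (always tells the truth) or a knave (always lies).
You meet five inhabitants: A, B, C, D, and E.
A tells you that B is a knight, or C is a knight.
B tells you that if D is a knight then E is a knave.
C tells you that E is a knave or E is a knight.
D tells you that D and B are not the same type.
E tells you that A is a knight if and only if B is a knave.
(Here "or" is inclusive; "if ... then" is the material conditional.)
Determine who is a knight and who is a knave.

A is a knight, B is a knave, C is a knight, D is a knight, and E is a knight.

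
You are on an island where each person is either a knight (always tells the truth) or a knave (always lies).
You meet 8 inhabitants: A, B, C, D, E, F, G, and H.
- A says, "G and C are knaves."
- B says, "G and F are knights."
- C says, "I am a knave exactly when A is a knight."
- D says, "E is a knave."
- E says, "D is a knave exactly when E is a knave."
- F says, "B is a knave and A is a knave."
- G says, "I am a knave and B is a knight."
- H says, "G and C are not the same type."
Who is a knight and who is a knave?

Knights: C, D, F, and H. Knaves: A, B, E, and G.

A is a knave; "G and C are knaves" is false, as required.
B is a knave; "G and F are knights" is false, as required.
Since C is a knight, "I am a knave exactly when A is a knight" needs to be True, which holds.
D (knight): "E is a knave" — True. ✓
E (knave): "D is a knave exactly when E is a knave" — false. ✓
F is a knight; "B is a knave and A is a knave" is True, as required.
G (knave): "I am a knave and B is a knight" — false. ✓
H is a knight, and the claim "G and C are not the same type" is indeed True.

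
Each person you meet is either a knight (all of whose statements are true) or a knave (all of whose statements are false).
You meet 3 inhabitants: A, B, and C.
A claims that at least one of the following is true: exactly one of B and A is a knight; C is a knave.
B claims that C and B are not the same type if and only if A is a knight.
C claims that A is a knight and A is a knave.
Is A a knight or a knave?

A is a knight.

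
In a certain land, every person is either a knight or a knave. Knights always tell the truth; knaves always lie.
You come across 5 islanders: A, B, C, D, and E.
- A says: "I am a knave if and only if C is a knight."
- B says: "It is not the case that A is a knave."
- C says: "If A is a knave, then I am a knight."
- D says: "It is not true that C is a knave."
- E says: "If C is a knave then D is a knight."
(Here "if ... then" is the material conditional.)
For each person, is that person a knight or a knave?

Suppose A is a knight. Then A's statement "I am a knave if and only if C is a knight" would have to be true. Checking the 16 ways to assign the others, none is consistent with every speaker.
(For instance, with B=knave, C=knave, D=knave, E=knave, B's claim "it is not the case that A is a knave" comes out true where it would need to be false.)
So A must be a knave, making "I am a knave if and only if C is a knight" false. Taking A=knave, B=knave, C=knave, D=knave, E=knave, each remaining statement checks out:
  B (knave): "it is not the case that A is a knave" — false. ✓
  C (knave): "if A is a knave, then I am a knight" — false. ✓
  D (knave): "it is not true that C is a knave" — false. ✓
  E (knave): "if C is a knave then D is a knight" — false. ✓
This is the unique consistent assignment.

A is a knave, B is a knave, C is a knave, D is a knave, and E is a knave.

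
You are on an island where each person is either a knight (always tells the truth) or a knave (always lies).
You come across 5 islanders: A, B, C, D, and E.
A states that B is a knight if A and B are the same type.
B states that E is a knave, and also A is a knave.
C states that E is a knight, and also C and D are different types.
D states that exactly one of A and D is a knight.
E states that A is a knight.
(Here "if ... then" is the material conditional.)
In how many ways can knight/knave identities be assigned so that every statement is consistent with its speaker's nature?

0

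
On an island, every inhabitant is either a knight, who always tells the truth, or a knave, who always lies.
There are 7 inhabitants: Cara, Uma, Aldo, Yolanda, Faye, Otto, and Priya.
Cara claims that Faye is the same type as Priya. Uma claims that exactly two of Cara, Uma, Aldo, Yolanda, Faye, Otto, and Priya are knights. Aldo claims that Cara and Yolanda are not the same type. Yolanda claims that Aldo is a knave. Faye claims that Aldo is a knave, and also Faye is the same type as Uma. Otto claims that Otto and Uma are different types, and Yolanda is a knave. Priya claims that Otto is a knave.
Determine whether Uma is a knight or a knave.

Consistent assignments: {Cara=knight, Uma=knave, Aldo=knight, Yolanda=knave, Faye=knave, Otto=knight, Priya=knave}
In every consistent assignment, Uma is a knave.

Uma is a knave.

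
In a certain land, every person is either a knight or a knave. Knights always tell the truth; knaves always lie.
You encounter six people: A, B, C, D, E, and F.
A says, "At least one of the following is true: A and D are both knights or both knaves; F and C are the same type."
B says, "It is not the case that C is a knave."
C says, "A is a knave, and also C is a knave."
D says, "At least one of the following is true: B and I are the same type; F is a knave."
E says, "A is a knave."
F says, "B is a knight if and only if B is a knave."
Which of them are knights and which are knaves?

A is a knight, B is a knave, C is a knave, D is a knight, E is a knave, and F is a knave.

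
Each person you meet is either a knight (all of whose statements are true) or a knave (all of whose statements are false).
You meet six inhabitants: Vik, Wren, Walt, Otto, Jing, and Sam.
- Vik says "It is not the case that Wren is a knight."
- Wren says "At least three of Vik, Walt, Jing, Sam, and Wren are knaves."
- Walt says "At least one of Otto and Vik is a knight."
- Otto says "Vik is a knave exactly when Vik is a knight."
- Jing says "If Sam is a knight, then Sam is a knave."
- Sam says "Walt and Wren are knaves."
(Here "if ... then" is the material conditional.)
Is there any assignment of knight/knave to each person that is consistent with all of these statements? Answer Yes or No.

Yes

One consistent assignment: Vik=knight, Wren=knave, Walt=knight, Otto=knave, Jing=knight, Sam=knave.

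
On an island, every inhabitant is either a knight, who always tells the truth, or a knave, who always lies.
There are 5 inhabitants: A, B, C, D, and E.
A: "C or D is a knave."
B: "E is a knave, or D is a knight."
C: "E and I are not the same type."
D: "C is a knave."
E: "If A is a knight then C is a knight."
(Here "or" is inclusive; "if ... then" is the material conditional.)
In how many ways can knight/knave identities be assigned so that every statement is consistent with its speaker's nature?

1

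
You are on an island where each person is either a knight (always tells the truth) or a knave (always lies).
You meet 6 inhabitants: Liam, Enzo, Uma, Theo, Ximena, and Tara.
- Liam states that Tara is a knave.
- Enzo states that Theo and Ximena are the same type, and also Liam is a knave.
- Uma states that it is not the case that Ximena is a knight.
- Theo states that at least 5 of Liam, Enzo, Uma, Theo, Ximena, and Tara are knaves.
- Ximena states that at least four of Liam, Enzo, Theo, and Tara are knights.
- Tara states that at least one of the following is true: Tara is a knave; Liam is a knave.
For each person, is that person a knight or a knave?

Liam is a knave; "Tara is a knave" is false, as required.
Enzo is a knight; "Theo and Ximena are the same type, and also Liam is a knave" is True, as required.
Uma is a knight, and the claim "it is not the case that Ximena is a knight" is indeed True.
Since Theo is a knave, "at least 5 of Liam, Enzo, Uma, Theo, Ximena, and Tara are knaves" needs to be false, which holds.
As a knave, Ximena's statement "at least four of Liam, Enzo, Theo, and Tara are knights" should be false; it is.
Tara is a knight; "at least one of the following is true: Tara is a knave; Liam is a knave" is True, as required.

Liam is a knave, Enzo is a knight, Uma is a knight, Theo is a knave, Ximena is a knave, and Tara is a knight.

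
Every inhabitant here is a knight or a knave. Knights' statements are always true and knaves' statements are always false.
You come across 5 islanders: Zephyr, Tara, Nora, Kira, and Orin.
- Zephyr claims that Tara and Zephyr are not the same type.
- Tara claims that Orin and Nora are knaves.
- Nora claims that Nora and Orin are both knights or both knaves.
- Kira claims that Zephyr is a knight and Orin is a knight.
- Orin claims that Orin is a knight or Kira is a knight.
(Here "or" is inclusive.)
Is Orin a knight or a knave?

Orin is a knight.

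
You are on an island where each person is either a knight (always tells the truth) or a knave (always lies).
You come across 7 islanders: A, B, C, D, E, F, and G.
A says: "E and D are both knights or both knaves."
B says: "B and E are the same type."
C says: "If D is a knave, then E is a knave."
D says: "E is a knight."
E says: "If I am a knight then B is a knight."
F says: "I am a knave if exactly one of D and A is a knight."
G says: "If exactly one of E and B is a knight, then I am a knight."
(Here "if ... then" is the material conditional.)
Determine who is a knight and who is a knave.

Knights: A, B, C, D, E, F, and G. Knaves: none.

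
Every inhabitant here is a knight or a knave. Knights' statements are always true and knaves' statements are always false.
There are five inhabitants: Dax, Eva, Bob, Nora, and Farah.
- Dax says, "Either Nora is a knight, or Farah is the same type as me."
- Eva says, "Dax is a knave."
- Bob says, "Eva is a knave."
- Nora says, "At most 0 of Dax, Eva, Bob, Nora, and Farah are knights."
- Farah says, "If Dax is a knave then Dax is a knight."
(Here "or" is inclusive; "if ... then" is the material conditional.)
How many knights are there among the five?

3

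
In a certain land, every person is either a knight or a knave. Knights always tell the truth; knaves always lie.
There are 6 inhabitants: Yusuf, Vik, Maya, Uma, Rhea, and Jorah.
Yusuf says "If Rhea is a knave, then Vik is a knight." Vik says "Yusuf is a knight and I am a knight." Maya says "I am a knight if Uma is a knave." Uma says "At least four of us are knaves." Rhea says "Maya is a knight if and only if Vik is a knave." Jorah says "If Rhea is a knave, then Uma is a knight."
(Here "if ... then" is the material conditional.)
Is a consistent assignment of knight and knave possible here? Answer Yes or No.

Yes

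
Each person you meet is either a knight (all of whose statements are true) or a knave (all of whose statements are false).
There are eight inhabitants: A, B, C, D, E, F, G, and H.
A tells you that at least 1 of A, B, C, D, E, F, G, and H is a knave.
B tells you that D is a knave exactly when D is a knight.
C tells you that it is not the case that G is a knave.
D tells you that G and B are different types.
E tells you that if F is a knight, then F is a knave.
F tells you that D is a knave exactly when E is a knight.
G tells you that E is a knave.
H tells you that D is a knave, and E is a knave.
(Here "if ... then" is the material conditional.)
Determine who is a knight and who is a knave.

A is a knight, B is a knave, C is a knight, D is a knight, E is a knave, F is a knight, G is a knight, and H is a knave.

A is a knight, so "at least 1 of A, B, C, D, E, F, G, and H is a knave" must be true — and it is.
B is a knave; "D is a knave exactly when D is a knight" is False, as required.
C is a knight, so "it is not the case that G is a knave" must be true — and it is.
As a knight, D's statement "G and B are different types" should be true; it is.
E (knave): "if F is a knight, then F is a knave" — False. ✓
F (knight): "D is a knave exactly when E is a knight" — true. ✓
G is a knight, so "E is a knave" must be true — and it is.
As a knave, H's statement "D is a knave, and E is a knave" should be False; it is.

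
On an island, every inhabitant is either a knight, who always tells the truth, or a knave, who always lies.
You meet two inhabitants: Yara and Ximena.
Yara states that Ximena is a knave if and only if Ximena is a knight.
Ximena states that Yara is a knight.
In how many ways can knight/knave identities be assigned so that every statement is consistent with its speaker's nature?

1

Consistent assignments:
  Yara=knave, Ximena=knave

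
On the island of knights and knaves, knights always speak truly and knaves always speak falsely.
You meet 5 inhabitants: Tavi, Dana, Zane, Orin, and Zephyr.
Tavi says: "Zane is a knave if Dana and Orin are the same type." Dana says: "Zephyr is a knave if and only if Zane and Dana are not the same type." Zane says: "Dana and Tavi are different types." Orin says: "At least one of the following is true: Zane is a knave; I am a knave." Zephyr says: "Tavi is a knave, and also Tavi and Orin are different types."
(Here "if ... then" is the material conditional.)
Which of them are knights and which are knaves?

Knights: Tavi, Dana, and Orin. Knaves: Zane and Zephyr.

Tavi is a knight, so "Zane is a knave if Dana and Orin are the same type" must be True — and it is.
Dana is a knight, and the claim "Zephyr is a knave if and only if Zane and Dana are not the same type" is indeed True.
Zane is a knave, so "Dana and Tavi are different types" must be False — and it is.
Orin (knight): "at least one of the following is true: Zane is a knave; I am a knave" — True. ✓
Zephyr is a knave, so "Tavi is a knave, and also Tavi and Orin are different types" must be False — and it is.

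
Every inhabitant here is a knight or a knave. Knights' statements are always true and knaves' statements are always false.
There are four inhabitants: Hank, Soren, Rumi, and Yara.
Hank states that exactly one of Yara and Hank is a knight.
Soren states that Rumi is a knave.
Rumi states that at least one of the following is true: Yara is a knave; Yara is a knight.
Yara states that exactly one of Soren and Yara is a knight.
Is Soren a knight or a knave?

Soren is a knave.

Consistent assignments: {Hank=knight, Soren=knave, Rumi=knight, Yara=knave}; {Hank=knave, Soren=knave, Rumi=knight, Yara=knave}
In every consistent assignment, Soren is a knave.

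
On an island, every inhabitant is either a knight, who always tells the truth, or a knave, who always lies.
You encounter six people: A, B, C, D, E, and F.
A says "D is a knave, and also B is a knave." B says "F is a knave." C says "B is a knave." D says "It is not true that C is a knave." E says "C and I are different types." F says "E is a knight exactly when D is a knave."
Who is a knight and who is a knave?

As a knave, A's statement "D is a knave, and also B is a knave" should be false; it is.
As a knight, B's statement "F is a knave" should be true; it is.
C is a knave, so "B is a knave" must be false — and it is.
D is a knave; "it is not true that C is a knave" is false, as required.
E is a knave, so "C and I are different types" must be false — and it is.
Since F is a knave, "E is a knight exactly when D is a knave" needs to be false, which holds.

Knights: B. Knaves: A, C, D, E, and F.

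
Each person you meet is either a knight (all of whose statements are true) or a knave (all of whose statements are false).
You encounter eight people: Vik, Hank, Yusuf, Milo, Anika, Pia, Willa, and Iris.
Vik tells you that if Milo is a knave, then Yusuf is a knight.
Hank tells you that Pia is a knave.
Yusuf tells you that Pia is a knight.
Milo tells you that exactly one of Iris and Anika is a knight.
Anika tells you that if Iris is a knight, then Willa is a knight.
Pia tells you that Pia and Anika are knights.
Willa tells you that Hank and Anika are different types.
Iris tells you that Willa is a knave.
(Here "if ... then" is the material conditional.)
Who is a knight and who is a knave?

Vik is a knight, and the claim "if Milo is a knave, then Yusuf is a knight" is indeed true.
As a knave, Hank's statement "Pia is a knave" should be False; it is.
Yusuf is a knight, so "Pia is a knight" must be true — and it is.
Since Milo is a knight, "exactly one of Iris and Anika is a knight" needs to be true, which holds.
As a knight, Anika's statement "if Iris is a knight, then Willa is a knight" should be true; it is.
Pia is a knight, and the claim "Pia and Anika are knights" is indeed true.
Willa is a knight, and the claim "Hank and Anika are different types" is indeed true.
Since Iris is a knave, "Willa is a knave" needs to be False, which holds.

Vik is a knight, Hank is a knave, Yusuf is a knight, Milo is a knight, Anika is a knight, Pia is a knight, Willa is a knight, and Iris is a knave.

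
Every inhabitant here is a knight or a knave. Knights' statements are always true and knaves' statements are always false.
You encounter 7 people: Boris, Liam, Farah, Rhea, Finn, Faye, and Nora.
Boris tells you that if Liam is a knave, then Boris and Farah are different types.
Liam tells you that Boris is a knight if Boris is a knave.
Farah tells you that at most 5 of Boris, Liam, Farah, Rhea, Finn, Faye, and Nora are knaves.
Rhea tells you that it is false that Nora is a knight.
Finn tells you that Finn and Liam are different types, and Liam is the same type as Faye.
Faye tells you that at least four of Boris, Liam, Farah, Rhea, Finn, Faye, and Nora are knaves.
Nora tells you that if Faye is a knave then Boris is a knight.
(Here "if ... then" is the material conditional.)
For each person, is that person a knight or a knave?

Boris is a knight, Liam is a knight, Farah is a knight, Rhea is a knave, Finn is a knave, Faye is a knave, and Nora is a knight.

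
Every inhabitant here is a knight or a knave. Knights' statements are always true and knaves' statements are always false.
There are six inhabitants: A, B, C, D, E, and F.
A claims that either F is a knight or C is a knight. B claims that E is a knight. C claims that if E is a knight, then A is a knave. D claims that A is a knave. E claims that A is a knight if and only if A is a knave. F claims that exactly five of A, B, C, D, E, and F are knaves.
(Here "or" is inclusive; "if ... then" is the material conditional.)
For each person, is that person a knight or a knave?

A is a knight, B is a knave, C is a knight, D is a knave, E is a knave, and F is a knave.

A is a knight, and the claim "either F is a knight or C is a knight" is indeed True.
B is a knave, and the claim "E is a knight" is indeed False.
Since C is a knight, "if E is a knight, then A is a knave" needs to be True, which holds.
D is a knave, so "A is a knave" must be False — and it is.
E is a knave, so "A is a knight if and only if A is a knave" must be False — and it is.
F is a knave, so "exactly five of A, B, C, D, E, and F are knaves" must be False — and it is.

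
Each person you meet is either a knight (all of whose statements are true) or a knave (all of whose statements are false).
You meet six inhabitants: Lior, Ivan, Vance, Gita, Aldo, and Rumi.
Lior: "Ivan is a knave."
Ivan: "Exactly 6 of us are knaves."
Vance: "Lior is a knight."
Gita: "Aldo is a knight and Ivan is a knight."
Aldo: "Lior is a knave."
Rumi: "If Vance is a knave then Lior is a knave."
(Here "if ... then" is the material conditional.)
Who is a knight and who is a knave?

Lior (knight): "Ivan is a knave" — true. ✓
Ivan is a knave, and the claim "exactly 6 of us are knaves" is indeed false.
Vance is a knight, so "Lior is a knight" must be true — and it is.
Gita is a knave, so "Aldo is a knight and Ivan is a knight" must be false — and it is.
As a knave, Aldo's statement "Lior is a knave" should be false; it is.
Rumi is a knight, and the claim "if Vance is a knave then Lior is a knave" is indeed true.

Lior is a knight, Ivan is a knave, Vance is a knight, Gita is a knave, Aldo is a knave, and Rumi is a knight.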